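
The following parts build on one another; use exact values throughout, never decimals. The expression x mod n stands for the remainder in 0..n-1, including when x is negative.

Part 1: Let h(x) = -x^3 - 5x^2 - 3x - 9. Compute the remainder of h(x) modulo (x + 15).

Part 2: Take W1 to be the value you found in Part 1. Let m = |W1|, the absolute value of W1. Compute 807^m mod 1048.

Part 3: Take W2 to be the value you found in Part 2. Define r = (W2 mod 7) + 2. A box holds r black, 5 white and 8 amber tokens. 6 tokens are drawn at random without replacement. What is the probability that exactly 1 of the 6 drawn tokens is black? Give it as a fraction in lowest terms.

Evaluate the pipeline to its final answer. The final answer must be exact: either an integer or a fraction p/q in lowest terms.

Part 1: remainder = value at the root: -1*(-15)^3 - 5*(-15)^2 - 3*(-15)^1 - 9 = (3375) + (-1125) + (45) + (-9) = 2286; answer 2286
Part 2: W1 = 2286; m = 2286; squarings mod 1048: 807^1=807, 807^2=441, 807^4=601, 807^8=689, 807^16=1025, 807^32=529, 807^64=25, 807^128=625, 807^256=769, 807^512=289, 807^1024=729, 807^2048=105; 807^2286 = 807^2 * 807^4 * 807^8 * 807^32 * 807^64 * 807^128 * 807^2048 = 81 (mod 1048); answer 81
Part 3: W2 = 81; r = 6; total draws C(19,6) = 27132; favorable C(6,1)*C(13,5) = 7722; P = 1287/4522; answer 1287/4522

1287/4522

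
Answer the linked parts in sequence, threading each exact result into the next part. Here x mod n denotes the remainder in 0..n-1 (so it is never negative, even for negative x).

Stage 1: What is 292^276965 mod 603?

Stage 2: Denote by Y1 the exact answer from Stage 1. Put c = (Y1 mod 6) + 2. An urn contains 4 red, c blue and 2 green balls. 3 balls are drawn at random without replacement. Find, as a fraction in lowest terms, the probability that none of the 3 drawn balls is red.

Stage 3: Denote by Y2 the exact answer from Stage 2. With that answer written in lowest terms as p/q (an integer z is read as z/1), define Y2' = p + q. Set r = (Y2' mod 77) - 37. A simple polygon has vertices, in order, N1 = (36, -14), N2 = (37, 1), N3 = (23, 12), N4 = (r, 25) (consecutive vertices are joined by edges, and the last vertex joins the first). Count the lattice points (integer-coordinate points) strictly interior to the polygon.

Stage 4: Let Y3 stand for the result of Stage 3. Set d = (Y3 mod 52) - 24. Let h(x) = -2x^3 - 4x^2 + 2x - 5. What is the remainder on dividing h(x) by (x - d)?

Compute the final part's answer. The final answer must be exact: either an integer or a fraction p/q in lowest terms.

-33

Stage 1: squarings mod 603: 292^1=292, 292^2=241, 292^4=193, 292^8=466, 292^16=76, 292^32=349, 292^64=598, 292^128=25, 292^256=22, 292^512=484, 292^1024=292, 292^2048=241, 292^4096=193, 292^8192=466, 292^16384=76, 292^32768=349, 292^65536=598, 292^131072=25, 292^262144=22; 292^276965 = 292^1 * 292^4 * 292^32 * 292^64 * 292^128 * 292^256 * 292^2048 * 292^4096 * 292^8192 * 292^262144 = 25 (mod 603); answer 25
Stage 2: Y1 = 25; c = 3; total draws C(9,3) = 84; favorable C(5,3) = 10; P = 5/42; answer 5/42
Stage 3: Y2 = 5/42; threaded value p + q = 47; r = 10; cross terms: (36*1 - 37*-14)=554, (37*12 - 23*1)=421, (23*25 - 10*12)=455, (10*-14 - 36*25)=-1040; twice the area = |390| = 390; area = 195; boundary points = 1 + 1 + 13 + 13 = 28; strictly interior points = area - boundary/2 + 1 = 182; answer 182
Stage 4: Y3 = 182; d = 2; remainder = value at the root: -2*(2)^3 - 4*(2)^2 + 2*(2)^1 - 5 = (-16) + (-16) + (4) + (-5) = -33; answer -33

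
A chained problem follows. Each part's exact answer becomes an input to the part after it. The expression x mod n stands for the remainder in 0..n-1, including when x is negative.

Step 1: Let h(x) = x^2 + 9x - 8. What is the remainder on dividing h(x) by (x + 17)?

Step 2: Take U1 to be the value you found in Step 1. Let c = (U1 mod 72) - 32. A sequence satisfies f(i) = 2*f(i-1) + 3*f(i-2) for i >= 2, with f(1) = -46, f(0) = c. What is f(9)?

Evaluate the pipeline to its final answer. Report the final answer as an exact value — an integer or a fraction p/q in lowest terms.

-108286

Step 1: remainder = value at the root: 1*(-17)^2 + 9*(-17)^1 - 8 = (289) + (-153) + (-8) = 128; answer 128
Step 2: U1 = 128; c = 24; f(2) = 2*(-46) + 3*(24) = -20; iterating: f(2)=-20, f(3)=-178, f(4)=-416, f(5)=-1366, f(6)=-3980, f(7)=-12058, f(8)=-36056, f(9)=-108286; answer -108286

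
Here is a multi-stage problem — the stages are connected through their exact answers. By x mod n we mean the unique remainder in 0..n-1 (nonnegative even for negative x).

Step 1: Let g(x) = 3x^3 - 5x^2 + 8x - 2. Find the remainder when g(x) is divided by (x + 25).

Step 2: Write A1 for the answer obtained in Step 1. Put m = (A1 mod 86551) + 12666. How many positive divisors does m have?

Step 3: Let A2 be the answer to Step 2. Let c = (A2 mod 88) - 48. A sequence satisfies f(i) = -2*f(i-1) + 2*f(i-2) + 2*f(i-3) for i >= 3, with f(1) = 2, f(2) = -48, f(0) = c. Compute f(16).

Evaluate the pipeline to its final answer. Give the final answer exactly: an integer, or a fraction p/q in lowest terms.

Step 1: remainder = value at the root: 3*(-25)^3 - 5*(-25)^2 + 8*(-25)^1 - 2 = (-46875) + (-3125) + (-200) + (-2) = -50202; answer -50202
Step 2: A1 = -50202; m = 49015; 49015 = 5 * 9803; number of divisors = (1+1) * (1+1) = 4; answer 4
Step 3: A2 = 4; c = -44; f(3) = -2*(-48) + 2*(2) + 2*(-44) = 12; iterating: f(3)=12, f(4)=-116, f(5)=160, f(6)=-528, f(7)=1144, f(8)=-3024, f(9)=7280, f(10)=-18320, f(11)=45152, f(12)=-112384, f(13)=278432, f(14)=-691328, f(15)=1714752, f(16)=-4255296; answer -4255296

-4255296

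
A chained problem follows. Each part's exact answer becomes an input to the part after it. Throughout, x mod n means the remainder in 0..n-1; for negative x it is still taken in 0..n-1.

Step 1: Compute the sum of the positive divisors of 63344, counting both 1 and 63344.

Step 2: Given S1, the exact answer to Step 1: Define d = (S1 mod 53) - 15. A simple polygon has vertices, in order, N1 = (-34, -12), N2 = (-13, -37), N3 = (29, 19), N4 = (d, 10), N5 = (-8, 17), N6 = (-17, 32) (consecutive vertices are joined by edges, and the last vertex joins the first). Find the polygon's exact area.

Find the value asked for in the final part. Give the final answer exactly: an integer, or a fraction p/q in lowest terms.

3605/2

Step 1: 63344 = 2^4 * 37 * 107; sigma = (1 + 2 + 4 + 8 + 16) * (1 + 37) * (1 + 107) = 31 * 38 * 108 = 127224; answer 127224
Step 2: S1 = 127224; d = 9; cross terms: (-34*-37 - -13*-12)=1102, (-13*19 - 29*-37)=826, (29*10 - 9*19)=119, (9*17 - -8*10)=233, (-8*32 - -17*17)=33, (-17*-12 - -34*32)=1292; twice the area = |3605| = 3605; area = 3605/2; answer 3605/2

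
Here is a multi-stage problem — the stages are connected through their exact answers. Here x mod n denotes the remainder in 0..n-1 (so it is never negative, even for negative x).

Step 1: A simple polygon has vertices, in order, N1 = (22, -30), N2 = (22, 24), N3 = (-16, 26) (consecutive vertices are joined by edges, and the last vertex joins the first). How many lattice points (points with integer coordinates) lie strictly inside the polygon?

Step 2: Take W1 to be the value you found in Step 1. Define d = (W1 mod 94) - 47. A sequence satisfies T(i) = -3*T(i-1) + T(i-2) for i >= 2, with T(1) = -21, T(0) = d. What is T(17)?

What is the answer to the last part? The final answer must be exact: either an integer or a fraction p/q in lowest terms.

Step 1: cross terms: (22*24 - 22*-30)=1188, (22*26 - -16*24)=956, (-16*-30 - 22*26)=-92; twice the area = |2052| = 2052; area = 1026; boundary points = 54 + 2 + 2 = 58; strictly interior points = area - boundary/2 + 1 = 998; answer 998
Step 2: W1 = 998; d = 11; T(2) = -3*(-21) + 1*(11) = 74; iterating: T(2)=74, T(3)=-243, T(4)=803, T(5)=-2652, T(6)=8759, T(7)=-28929, T(8)=95546, T(9)=-315567, T(10)=1042247, T(11)=-3442308, T(12)=11369171, T(13)=-37549821, T(14)=124018634, T(15)=-409605723, T(16)=1352835803, T(17)=-4468113132; answer -4468113132

-4468113132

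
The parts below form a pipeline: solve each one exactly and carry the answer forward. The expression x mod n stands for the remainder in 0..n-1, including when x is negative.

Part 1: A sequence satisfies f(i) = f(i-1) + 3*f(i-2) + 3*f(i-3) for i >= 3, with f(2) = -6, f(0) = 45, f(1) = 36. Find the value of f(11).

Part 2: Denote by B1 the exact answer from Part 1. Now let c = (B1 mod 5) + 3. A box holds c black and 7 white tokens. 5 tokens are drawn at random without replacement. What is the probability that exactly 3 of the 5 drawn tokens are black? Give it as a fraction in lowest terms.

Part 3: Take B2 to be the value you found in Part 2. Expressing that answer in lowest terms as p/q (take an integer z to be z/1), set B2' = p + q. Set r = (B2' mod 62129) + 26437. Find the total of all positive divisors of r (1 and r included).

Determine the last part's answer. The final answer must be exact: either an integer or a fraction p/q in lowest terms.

Part 1: f(3) = 1*(-6) + 3*(36) + 3*(45) = 237; iterating: f(3)=237, f(4)=327, f(5)=1020, f(6)=2712, f(7)=6753, f(8)=17949, f(9)=46344, f(10)=120450, f(11)=313329; answer 313329
Part 2: B1 = 313329; c = 7; total draws C(14,5) = 2002; favorable C(7,3)*C(7,2) = 735; P = 105/286; answer 105/286
Part 3: B2 = 105/286; threaded value p + q = 391; r = 26828; 26828 = 2^2 * 19 * 353; sigma = (1 + 2 + 4) * (1 + 19) * (1 + 353) = 7 * 20 * 354 = 49560; answer 49560

49560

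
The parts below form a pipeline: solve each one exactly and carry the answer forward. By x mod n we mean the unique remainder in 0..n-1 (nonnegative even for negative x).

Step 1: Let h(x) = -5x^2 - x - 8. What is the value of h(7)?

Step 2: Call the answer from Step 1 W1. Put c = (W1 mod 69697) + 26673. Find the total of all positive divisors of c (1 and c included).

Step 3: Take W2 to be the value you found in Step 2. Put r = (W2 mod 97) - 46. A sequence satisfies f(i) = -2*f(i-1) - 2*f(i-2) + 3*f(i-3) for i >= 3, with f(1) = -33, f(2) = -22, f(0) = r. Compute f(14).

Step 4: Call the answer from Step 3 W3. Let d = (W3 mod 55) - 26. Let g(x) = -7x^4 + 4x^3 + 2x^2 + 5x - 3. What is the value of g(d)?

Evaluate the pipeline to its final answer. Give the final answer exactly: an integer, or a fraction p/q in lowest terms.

-18119

Step 1: -5*(7)^2 - 1*(7)^1 - 8 = (-245) + (-7) + (-8) = -260; answer -260
Step 2: W1 = -260; c = 96110; 96110 = 2 * 5 * 7 * 1373; sigma = (1 + 2) * (1 + 5) * (1 + 7) * (1 + 1373) = 3 * 6 * 8 * 1374 = 197856; answer 197856
Step 3: W2 = 197856; r = 27; f(3) = -2*(-22) - 2*(-33) + 3*(27) = 191; iterating: f(3)=191, f(4)=-437, f(5)=426, f(6)=595, f(7)=-3353, f(8)=6794, f(9)=-5097, f(10)=-13453, f(11)=57482, f(12)=-103349, f(13)=51375, f(14)=276394; answer 276394
Step 4: W3 = 276394; d = -7; -7*(-7)^4 + 4*(-7)^3 + 2*(-7)^2 + 5*(-7)^1 - 3 = (-16807) + (-1372) + (98) + (-35) + (-3) = -18119; answer -18119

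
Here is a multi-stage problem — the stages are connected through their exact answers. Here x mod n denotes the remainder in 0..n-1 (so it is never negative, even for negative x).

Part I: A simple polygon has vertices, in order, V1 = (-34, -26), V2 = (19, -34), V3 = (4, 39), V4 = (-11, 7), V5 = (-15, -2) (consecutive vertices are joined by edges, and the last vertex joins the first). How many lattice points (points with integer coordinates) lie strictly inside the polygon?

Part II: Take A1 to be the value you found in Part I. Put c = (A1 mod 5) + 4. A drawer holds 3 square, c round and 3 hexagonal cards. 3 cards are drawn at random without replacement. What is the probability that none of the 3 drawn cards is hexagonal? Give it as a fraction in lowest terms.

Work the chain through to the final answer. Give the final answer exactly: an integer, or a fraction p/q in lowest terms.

7/24

Part I: cross terms: (-34*-34 - 19*-26)=1650, (19*39 - 4*-34)=877, (4*7 - -11*39)=457, (-11*-2 - -15*7)=127, (-15*-26 - -34*-2)=322; twice the area = |3433| = 3433; area = 3433/2; boundary points = 1 + 1 + 1 + 1 + 1 = 5; strictly interior points = area - boundary/2 + 1 = 1715; answer 1715
Part II: A1 = 1715; c = 4; total draws C(10,3) = 120; favorable C(7,3) = 35; P = 7/24; answer 7/24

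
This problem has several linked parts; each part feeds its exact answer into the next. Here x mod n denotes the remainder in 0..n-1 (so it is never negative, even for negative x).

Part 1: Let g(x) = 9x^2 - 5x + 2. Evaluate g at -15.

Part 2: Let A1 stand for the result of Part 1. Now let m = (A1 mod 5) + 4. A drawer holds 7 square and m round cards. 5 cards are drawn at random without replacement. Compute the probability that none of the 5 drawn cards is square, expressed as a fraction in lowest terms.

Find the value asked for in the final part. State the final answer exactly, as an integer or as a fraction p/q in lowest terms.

2/429

Part 1: 9*(-15)^2 - 5*(-15)^1 + 2 = (2025) + (75) + (2) = 2102; answer 2102
Part 2: A1 = 2102; m = 6; total draws C(13,5) = 1287; favorable C(6,5) = 6; P = 2/429; answer 2/429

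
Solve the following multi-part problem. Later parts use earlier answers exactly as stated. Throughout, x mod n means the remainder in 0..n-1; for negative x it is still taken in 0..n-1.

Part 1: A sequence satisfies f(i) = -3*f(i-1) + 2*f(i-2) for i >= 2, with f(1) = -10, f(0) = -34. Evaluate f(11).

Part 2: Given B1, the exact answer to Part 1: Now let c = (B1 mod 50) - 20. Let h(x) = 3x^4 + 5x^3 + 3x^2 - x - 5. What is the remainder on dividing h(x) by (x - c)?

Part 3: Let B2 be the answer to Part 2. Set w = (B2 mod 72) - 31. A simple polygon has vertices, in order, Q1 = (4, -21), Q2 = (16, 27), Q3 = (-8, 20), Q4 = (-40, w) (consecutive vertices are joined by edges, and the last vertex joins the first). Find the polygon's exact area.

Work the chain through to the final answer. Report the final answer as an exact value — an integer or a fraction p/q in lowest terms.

Part 1: f(2) = -3*(-10) + 2*(-34) = -38; iterating: f(2)=-38, f(3)=94, f(4)=-358, f(5)=1262, f(6)=-4502, f(7)=16030, f(8)=-57094, f(9)=203342, f(10)=-724214, f(11)=2579326; answer 2579326
Part 2: B1 = 2579326; c = 6; remainder = value at the root: 3*(6)^4 + 5*(6)^3 + 3*(6)^2 - 1*(6)^1 - 5 = (3888) + (1080) + (108) + (-6) + (-5) = 5065; answer 5065
Part 3: B2 = 5065; w = -6; cross terms: (4*27 - 16*-21)=444, (16*20 - -8*27)=536, (-8*-6 - -40*20)=848, (-40*-21 - 4*-6)=864; twice the area = |2692| = 2692; area = 1346; answer 1346

1346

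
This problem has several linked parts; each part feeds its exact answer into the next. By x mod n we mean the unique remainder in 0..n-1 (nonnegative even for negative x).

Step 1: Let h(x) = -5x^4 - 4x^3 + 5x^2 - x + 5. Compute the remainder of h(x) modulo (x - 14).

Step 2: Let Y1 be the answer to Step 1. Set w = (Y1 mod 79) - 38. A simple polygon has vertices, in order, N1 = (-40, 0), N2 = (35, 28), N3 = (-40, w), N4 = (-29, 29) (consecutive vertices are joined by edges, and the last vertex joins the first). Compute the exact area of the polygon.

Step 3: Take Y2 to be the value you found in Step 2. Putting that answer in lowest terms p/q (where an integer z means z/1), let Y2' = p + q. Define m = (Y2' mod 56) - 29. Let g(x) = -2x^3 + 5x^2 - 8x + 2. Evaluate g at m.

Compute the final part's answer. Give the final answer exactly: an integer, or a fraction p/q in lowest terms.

-2830

Step 1: remainder = value at the root: -5*(14)^4 - 4*(14)^3 + 5*(14)^2 - 1*(14)^1 + 5 = (-192080) + (-10976) + (980) + (-14) + (5) = -202085; answer -202085
Step 2: Y1 = -202085; w = 38; cross terms: (-40*28 - 35*0)=-1120, (35*38 - -40*28)=2450, (-40*29 - -29*38)=-58, (-29*0 - -40*29)=1160; twice the area = |2432| = 2432; area = 1216; answer 1216
Step 3: Y2 = 1216; threaded value p + q = 1217; m = 12; -2*(12)^3 + 5*(12)^2 - 8*(12)^1 + 2 = (-3456) + (720) + (-96) + (2) = -2830; answer -2830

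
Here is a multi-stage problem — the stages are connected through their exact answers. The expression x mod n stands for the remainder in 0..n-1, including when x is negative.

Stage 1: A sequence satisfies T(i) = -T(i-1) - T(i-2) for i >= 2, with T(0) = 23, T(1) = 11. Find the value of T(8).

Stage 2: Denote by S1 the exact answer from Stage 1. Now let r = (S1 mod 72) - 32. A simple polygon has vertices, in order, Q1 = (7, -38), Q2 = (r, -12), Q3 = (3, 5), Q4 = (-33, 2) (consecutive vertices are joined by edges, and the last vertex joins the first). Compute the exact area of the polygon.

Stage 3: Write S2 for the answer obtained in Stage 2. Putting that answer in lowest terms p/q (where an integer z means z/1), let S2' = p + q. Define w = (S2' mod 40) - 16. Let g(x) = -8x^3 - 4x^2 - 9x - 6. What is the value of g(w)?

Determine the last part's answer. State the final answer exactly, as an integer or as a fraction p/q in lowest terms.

-3009

Stage 1: T(2) = -1*(11) - 1*(23) = -34; iterating: T(2)=-34, T(3)=23, T(4)=11, T(5)=-34, T(6)=23, T(7)=11, T(8)=-34; answer -34
Stage 2: S1 = -34; r = 6; cross terms: (7*-12 - 6*-38)=144, (6*5 - 3*-12)=66, (3*2 - -33*5)=171, (-33*-38 - 7*2)=1240; twice the area = |1621| = 1621; area = 1621/2; answer 1621/2
Stage 3: S2 = 1621/2; threaded value p + q = 1623; w = 7; -8*(7)^3 - 4*(7)^2 - 9*(7)^1 - 6 = (-2744) + (-196) + (-63) + (-6) = -3009; answer -3009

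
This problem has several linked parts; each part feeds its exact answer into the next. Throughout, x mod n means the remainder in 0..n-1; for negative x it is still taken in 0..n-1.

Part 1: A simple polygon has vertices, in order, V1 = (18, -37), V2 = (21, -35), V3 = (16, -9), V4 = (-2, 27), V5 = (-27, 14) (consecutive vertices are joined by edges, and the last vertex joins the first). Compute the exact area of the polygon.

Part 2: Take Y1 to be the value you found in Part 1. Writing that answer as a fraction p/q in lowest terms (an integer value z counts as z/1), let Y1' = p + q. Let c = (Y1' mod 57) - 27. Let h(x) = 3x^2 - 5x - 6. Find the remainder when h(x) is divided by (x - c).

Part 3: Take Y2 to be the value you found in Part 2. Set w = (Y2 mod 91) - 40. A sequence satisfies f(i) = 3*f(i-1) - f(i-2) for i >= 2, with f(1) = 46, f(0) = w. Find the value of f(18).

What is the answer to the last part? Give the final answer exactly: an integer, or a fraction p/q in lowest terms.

Part 1: cross terms: (18*-35 - 21*-37)=147, (21*-9 - 16*-35)=371, (16*27 - -2*-9)=414, (-2*14 - -27*27)=701, (-27*-37 - 18*14)=747; twice the area = |2380| = 2380; area = 1190; answer 1190
Part 2: Y1 = 1190; threaded value p + q = 1191; c = 24; remainder = value at the root: 3*(24)^2 - 5*(24)^1 - 6 = (1728) + (-120) + (-6) = 1602; answer 1602
Part 3: Y2 = 1602; w = 15; f(2) = 3*(46) - 1*(15) = 123; iterating: f(2)=123, f(3)=323, f(4)=846, f(5)=2215, f(6)=5799, f(7)=15182, f(8)=39747, f(9)=104059, f(10)=272430, f(11)=713231, f(12)=1867263, f(13)=4888558, f(14)=12798411, f(15)=33506675, f(16)=87721614, f(17)=229658167, f(18)=601252887; answer 601252887

601252887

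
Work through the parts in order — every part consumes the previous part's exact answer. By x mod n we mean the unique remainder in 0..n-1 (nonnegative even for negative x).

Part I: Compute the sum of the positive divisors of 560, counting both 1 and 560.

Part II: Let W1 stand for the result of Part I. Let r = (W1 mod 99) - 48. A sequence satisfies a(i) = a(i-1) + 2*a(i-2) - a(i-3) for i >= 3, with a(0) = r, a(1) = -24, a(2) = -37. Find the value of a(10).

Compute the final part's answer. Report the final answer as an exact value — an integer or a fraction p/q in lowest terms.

-2762

Part I: 560 = 2^4 * 5 * 7; sigma = (1 + 2 + 4 + 8 + 16) * (1 + 5) * (1 + 7) = 31 * 6 * 8 = 1488; answer 1488
Part II: W1 = 1488; r = -45; a(3) = 1*(-37) + 2*(-24) - 1*(-45) = -40; iterating: a(3)=-40, a(4)=-90, a(5)=-133, a(6)=-273, a(7)=-449, a(8)=-862, a(9)=-1487, a(10)=-2762; answer -2762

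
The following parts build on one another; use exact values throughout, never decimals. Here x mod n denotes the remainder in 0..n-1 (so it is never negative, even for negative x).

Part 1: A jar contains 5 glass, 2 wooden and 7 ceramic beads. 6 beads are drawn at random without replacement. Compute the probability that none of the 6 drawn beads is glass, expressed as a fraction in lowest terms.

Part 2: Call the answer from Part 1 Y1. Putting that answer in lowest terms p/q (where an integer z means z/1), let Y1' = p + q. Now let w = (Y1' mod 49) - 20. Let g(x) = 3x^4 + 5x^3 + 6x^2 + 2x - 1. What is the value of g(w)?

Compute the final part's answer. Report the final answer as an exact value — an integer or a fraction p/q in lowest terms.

Part 1: total draws C(14,6) = 3003; favorable C(9,6) = 84; P = 4/143; answer 4/143
Part 2: Y1 = 4/143; threaded value p + q = 147; w = -20; 3*(-20)^4 + 5*(-20)^3 + 6*(-20)^2 + 2*(-20)^1 - 1 = (480000) + (-40000) + (2400) + (-40) + (-1) = 442359; answer 442359

442359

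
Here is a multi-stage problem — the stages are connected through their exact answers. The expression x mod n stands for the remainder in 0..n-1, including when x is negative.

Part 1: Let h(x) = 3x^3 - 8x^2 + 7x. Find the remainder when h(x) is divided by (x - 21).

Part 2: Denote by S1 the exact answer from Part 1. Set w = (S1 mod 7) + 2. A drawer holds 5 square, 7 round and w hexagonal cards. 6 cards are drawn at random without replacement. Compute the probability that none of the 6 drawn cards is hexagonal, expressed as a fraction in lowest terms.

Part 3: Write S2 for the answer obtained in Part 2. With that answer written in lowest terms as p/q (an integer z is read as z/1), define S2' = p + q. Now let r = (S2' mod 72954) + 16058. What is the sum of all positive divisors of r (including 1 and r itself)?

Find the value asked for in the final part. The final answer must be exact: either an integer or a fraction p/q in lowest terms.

Part 1: remainder = value at the root: 3*(21)^3 - 8*(21)^2 + 7*(21)^1 = (27783) + (-3528) + (147) = 24402; answer 24402
Part 2: S1 = 24402; w = 2; total draws C(14,6) = 3003; favorable C(12,6) = 924; P = 4/13; answer 4/13
Part 3: S2 = 4/13; threaded value p + q = 17; r = 16075; 16075 = 5^2 * 643; sigma = (1 + 5 + 25) * (1 + 643) = 31 * 644 = 19964; answer 19964

19964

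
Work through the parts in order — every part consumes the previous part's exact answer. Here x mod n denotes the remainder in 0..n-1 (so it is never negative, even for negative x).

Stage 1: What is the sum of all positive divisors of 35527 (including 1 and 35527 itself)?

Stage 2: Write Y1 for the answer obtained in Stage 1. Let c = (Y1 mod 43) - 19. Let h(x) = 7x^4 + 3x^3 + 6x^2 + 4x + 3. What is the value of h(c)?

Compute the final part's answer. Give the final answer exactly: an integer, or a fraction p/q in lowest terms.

44193

Stage 1: 35527 is prime, so its only divisors are 1 and 35527; sigma = 1 + 35527 = 35528; answer 35528
Stage 2: Y1 = 35528; c = -9; 7*(-9)^4 + 3*(-9)^3 + 6*(-9)^2 + 4*(-9)^1 + 3 = (45927) + (-2187) + (486) + (-36) + (3) = 44193; answer 44193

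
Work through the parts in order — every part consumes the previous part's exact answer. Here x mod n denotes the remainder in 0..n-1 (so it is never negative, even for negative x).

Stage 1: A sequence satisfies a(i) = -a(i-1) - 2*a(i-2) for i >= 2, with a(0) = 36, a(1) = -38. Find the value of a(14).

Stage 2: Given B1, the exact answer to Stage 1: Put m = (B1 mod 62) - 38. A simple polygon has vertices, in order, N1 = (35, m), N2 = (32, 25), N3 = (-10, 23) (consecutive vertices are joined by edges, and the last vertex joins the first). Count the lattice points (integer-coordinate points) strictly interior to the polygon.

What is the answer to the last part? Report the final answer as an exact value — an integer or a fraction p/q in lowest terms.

820

Stage 1: a(2) = -1*(-38) - 2*(36) = -34; iterating: a(2)=-34, a(3)=110, a(4)=-42, a(5)=-178, a(6)=262, a(7)=94, a(8)=-618, a(9)=430, a(10)=806, a(11)=-1666, a(12)=54, a(13)=3278, a(14)=-3386; answer -3386
Stage 2: B1 = -3386; m = -14; cross terms: (35*25 - 32*-14)=1323, (32*23 - -10*25)=986, (-10*-14 - 35*23)=-665; twice the area = |1644| = 1644; area = 822; boundary points = 3 + 2 + 1 = 6; strictly interior points = area - boundary/2 + 1 = 820; answer 820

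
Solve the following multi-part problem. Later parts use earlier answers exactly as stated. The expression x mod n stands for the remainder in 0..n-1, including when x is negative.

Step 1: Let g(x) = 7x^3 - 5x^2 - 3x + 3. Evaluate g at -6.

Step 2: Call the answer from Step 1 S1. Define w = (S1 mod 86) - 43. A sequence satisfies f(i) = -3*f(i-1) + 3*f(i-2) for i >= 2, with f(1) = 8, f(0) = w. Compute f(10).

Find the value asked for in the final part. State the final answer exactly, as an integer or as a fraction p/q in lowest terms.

-435456

Step 1: 7*(-6)^3 - 5*(-6)^2 - 3*(-6)^1 + 3 = (-1512) + (-180) + (18) + (3) = -1671; answer -1671
Step 2: S1 = -1671; w = 6; f(2) = -3*(8) + 3*(6) = -6; iterating: f(2)=-6, f(3)=42, f(4)=-144, f(5)=558, f(6)=-2106, f(7)=7992, f(8)=-30294, f(9)=114858, f(10)=-435456; answer -435456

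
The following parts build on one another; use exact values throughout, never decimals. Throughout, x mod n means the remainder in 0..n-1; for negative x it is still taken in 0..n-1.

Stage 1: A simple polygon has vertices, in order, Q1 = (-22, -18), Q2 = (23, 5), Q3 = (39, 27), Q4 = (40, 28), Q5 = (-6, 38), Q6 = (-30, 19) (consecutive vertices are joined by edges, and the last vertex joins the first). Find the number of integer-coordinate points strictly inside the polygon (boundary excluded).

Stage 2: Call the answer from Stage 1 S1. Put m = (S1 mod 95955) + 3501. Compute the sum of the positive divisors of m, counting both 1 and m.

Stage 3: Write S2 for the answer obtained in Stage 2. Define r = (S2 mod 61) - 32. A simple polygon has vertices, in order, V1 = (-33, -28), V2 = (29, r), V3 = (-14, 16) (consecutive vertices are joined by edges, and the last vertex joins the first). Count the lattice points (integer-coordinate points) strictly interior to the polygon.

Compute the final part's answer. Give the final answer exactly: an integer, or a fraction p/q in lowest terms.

Stage 1: cross terms: (-22*5 - 23*-18)=304, (23*27 - 39*5)=426, (39*28 - 40*27)=12, (40*38 - -6*28)=1688, (-6*19 - -30*38)=1026, (-30*-18 - -22*19)=958; twice the area = |4414| = 4414; area = 2207; boundary points = 1 + 2 + 1 + 2 + 1 + 1 = 8; strictly interior points = area - boundary/2 + 1 = 2204; answer 2204
Stage 2: S1 = 2204; m = 5705; 5705 = 5 * 7 * 163; sigma = (1 + 5) * (1 + 7) * (1 + 163) = 6 * 8 * 164 = 7872; answer 7872
Stage 3: S2 = 7872; r = -29; cross terms: (-33*-29 - 29*-28)=1769, (29*16 - -14*-29)=58, (-14*-28 - -33*16)=920; twice the area = |2747| = 2747; area = 2747/2; boundary points = 1 + 1 + 1 = 3; strictly interior points = area - boundary/2 + 1 = 1373; answer 1373

1373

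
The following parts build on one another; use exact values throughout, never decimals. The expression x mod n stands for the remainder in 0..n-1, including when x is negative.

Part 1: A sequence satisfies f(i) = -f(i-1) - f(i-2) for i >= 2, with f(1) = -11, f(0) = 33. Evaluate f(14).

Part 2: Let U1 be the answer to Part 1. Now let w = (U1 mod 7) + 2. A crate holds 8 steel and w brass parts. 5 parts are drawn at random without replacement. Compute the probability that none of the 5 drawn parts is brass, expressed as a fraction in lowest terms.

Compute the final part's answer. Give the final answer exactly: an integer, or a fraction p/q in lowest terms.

1/78

Part 1: f(2) = -1*(-11) - 1*(33) = -22; iterating: f(2)=-22, f(3)=33, f(4)=-11, f(5)=-22, f(6)=33, f(7)=-11, f(8)=-22, f(9)=33, f(10)=-11, f(11)=-22, f(12)=33, f(13)=-11, f(14)=-22; answer -22
Part 2: U1 = -22; w = 8; total draws C(16,5) = 4368; favorable C(8,5) = 56; P = 1/78; answer 1/78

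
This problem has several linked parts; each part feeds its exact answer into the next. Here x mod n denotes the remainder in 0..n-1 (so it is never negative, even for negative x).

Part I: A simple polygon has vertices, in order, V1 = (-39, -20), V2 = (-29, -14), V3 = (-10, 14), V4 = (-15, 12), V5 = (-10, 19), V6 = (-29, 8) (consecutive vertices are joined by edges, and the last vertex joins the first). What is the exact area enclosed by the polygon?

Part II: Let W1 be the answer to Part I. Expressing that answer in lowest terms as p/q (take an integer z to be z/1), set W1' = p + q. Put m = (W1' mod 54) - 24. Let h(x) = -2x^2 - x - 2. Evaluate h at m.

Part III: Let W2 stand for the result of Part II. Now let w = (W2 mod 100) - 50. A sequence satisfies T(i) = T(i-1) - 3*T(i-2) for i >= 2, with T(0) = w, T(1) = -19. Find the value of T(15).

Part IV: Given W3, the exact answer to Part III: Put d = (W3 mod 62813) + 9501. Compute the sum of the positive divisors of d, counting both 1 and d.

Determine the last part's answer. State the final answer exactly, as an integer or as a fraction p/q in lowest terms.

Part I: cross terms: (-39*-14 - -29*-20)=-34, (-29*14 - -10*-14)=-546, (-10*12 - -15*14)=90, (-15*19 - -10*12)=-165, (-10*8 - -29*19)=471, (-29*-20 - -39*8)=892; twice the area = |708| = 708; area = 354; answer 354
Part II: W1 = 354; threaded value p + q = 355; m = 7; -2*(7)^2 - 1*(7)^1 - 2 = (-98) + (-7) + (-2) = -107; answer -107
Part III: W2 = -107; w = 43; T(2) = 1*(-19) - 3*(43) = -148; iterating: T(2)=-148, T(3)=-91, T(4)=353, T(5)=626, T(6)=-433, T(7)=-2311, T(8)=-1012, T(9)=5921, T(10)=8957, T(11)=-8806, T(12)=-35677, T(13)=-9259, T(14)=97772, T(15)=125549; answer 125549
Part IV: W3 = 125549; d = 72237; 72237 = 3 * 11^2 * 199; sigma = (1 + 3) * (1 + 11 + 121) * (1 + 199) = 4 * 133 * 200 = 106400; answer 106400

106400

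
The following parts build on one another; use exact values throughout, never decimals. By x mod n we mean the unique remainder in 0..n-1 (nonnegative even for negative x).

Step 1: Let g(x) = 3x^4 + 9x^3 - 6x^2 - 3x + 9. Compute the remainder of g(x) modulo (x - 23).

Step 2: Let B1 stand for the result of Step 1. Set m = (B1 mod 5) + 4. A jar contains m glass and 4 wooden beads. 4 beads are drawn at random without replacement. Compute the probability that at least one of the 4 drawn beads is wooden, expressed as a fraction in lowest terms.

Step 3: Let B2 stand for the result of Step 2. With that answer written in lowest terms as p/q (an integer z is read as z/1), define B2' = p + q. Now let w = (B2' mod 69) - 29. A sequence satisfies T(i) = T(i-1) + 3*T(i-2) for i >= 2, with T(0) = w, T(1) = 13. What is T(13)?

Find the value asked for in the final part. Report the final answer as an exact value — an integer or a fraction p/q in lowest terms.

147757

Step 1: remainder = value at the root: 3*(23)^4 + 9*(23)^3 - 6*(23)^2 - 3*(23)^1 + 9 = (839523) + (109503) + (-3174) + (-69) + (9) = 945792; answer 945792
Step 2: B1 = 945792; m = 6; total draws C(10,4) = 210; complement C(6,4) = 15; favorable 210 - 15 = 195; P = 13/14; answer 13/14
Step 3: B2 = 13/14; threaded value p + q = 27; w = -2; T(2) = 1*(13) + 3*(-2) = 7; iterating: T(2)=7, T(3)=46, T(4)=67, T(5)=205, T(6)=406, T(7)=1021, T(8)=2239, T(9)=5302, T(10)=12019, T(11)=27925, T(12)=63982, T(13)=147757; answer 147757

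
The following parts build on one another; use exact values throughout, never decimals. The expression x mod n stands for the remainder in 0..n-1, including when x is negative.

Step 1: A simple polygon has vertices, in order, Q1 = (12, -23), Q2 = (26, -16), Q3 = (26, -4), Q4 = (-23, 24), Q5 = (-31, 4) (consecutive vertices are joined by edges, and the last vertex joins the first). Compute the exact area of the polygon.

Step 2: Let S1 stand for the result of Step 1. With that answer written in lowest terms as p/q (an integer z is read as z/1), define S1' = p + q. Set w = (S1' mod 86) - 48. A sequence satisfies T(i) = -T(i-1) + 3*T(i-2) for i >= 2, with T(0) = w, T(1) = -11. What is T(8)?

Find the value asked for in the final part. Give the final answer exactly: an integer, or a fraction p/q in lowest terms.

Step 1: cross terms: (12*-16 - 26*-23)=406, (26*-4 - 26*-16)=312, (26*24 - -23*-4)=532, (-23*4 - -31*24)=652, (-31*-23 - 12*4)=665; twice the area = |2567| = 2567; area = 2567/2; answer 2567/2
Step 2: S1 = 2567/2; threaded value p + q = 2569; w = 27; T(2) = -1*(-11) + 3*(27) = 92; iterating: T(2)=92, T(3)=-125, T(4)=401, T(5)=-776, T(6)=1979, T(7)=-4307, T(8)=10244; answer 10244

10244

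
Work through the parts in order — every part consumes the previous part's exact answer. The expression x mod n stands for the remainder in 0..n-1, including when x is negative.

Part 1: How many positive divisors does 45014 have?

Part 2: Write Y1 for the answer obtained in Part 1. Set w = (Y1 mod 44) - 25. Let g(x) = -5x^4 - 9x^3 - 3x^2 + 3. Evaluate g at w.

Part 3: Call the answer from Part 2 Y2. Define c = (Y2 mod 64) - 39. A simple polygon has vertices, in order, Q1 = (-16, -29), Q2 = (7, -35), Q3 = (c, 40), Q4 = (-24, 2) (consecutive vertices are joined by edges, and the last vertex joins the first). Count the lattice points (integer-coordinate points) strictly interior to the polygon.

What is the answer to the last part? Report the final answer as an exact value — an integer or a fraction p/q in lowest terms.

1013

Part 1: 45014 = 2 * 71 * 317; number of divisors = (1+1) * (1+1) * (1+1) = 8; answer 8
Part 2: Y1 = 8; w = -17; -5*(-17)^4 - 9*(-17)^3 - 3*(-17)^2 + 3 = (-417605) + (44217) + (-867) + (3) = -374252; answer -374252
Part 3: Y2 = -374252; c = -19; cross terms: (-16*-35 - 7*-29)=763, (7*40 - -19*-35)=-385, (-19*2 - -24*40)=922, (-24*-29 - -16*2)=728; twice the area = |2028| = 2028; area = 1014; boundary points = 1 + 1 + 1 + 1 = 4; strictly interior points = area - boundary/2 + 1 = 1013; answer 1013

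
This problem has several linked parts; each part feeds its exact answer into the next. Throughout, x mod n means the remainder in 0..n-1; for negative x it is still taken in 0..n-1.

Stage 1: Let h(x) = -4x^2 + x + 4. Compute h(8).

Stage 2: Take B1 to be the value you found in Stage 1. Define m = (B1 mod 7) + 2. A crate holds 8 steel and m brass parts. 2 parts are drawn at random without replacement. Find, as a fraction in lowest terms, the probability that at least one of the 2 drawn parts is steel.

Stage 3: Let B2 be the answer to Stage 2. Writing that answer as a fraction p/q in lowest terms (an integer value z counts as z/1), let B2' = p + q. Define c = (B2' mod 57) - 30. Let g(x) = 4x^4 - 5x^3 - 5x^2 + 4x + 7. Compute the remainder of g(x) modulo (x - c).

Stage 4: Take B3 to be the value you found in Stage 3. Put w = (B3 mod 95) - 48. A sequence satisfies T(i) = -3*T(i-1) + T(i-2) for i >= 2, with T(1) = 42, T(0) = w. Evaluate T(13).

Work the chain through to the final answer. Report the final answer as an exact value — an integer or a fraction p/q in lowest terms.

Stage 1: -4*(8)^2 + 1*(8)^1 + 4 = (-256) + (8) + (4) = -244; answer -244
Stage 2: B1 = -244; m = 3; total draws C(11,2) = 55; complement C(3,2) = 3; favorable 55 - 3 = 52; P = 52/55; answer 52/55
Stage 3: B2 = 52/55; threaded value p + q = 107; c = 20; remainder = value at the root: 4*(20)^4 - 5*(20)^3 - 5*(20)^2 + 4*(20)^1 + 7 = (640000) + (-40000) + (-2000) + (80) + (7) = 598087; answer 598087
Stage 4: B3 = 598087; w = 14; T(2) = -3*(42) + 1*(14) = -112; iterating: T(2)=-112, T(3)=378, T(4)=-1246, T(5)=4116, T(6)=-13594, T(7)=44898, T(8)=-148288, T(9)=489762, T(10)=-1617574, T(11)=5342484, T(12)=-17645026, T(13)=58277562; answer 58277562

58277562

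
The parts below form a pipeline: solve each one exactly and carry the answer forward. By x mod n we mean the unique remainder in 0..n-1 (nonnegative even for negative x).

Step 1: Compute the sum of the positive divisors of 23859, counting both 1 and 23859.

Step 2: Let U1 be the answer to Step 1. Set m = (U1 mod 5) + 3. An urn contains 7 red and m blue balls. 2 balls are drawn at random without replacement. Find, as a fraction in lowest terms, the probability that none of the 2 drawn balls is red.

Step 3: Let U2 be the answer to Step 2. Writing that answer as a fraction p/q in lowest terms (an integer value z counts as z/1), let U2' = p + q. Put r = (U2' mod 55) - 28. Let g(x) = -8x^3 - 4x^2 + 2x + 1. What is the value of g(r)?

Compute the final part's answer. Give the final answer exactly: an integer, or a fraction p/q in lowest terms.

-8379

Step 1: 23859 = 3^2 * 11 * 241; sigma = (1 + 3 + 9) * (1 + 11) * (1 + 241) = 13 * 12 * 242 = 37752; answer 37752
Step 2: U1 = 37752; m = 5; total draws C(12,2) = 66; favorable C(5,2) = 10; P = 5/33; answer 5/33
Step 3: U2 = 5/33; threaded value p + q = 38; r = 10; -8*(10)^3 - 4*(10)^2 + 2*(10)^1 + 1 = (-8000) + (-400) + (20) + (1) = -8379; answer -8379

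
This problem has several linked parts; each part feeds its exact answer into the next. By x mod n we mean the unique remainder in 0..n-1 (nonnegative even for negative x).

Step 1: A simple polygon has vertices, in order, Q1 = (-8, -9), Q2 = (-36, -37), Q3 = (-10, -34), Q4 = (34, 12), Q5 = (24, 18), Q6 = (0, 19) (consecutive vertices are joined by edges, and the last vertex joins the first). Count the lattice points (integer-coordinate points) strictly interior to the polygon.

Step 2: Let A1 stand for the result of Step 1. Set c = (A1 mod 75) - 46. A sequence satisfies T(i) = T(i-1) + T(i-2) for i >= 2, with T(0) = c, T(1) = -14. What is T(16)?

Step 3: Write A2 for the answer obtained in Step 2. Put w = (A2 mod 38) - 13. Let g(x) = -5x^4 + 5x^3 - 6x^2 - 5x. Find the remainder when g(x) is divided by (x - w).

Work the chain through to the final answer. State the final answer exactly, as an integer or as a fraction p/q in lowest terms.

Step 1: cross terms: (-8*-37 - -36*-9)=-28, (-36*-34 - -10*-37)=854, (-10*12 - 34*-34)=1036, (34*18 - 24*12)=324, (24*19 - 0*18)=456, (0*-9 - -8*19)=152; twice the area = |2794| = 2794; area = 1397; boundary points = 28 + 1 + 2 + 2 + 1 + 4 = 38; strictly interior points = area - boundary/2 + 1 = 1379; answer 1379
Step 2: A1 = 1379; c = -17; T(2) = 1*(-14) + 1*(-17) = -31; iterating: T(2)=-31, T(3)=-45, T(4)=-76, T(5)=-121, T(6)=-197, T(7)=-318, T(8)=-515, T(9)=-833, T(10)=-1348, T(11)=-2181, T(12)=-3529, T(13)=-5710, T(14)=-9239, T(15)=-14949, T(16)=-24188; answer -24188
Step 3: A2 = -24188; w = 5; remainder = value at the root: -5*(5)^4 + 5*(5)^3 - 6*(5)^2 - 5*(5)^1 = (-3125) + (625) + (-150) + (-25) = -2675; answer -2675

-2675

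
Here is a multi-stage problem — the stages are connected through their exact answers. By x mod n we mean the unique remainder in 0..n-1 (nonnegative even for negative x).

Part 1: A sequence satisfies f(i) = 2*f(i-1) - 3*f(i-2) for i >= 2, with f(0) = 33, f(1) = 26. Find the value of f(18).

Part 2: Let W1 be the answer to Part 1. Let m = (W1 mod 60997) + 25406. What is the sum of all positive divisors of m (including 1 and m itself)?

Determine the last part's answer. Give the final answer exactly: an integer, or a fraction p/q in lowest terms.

Part 1: f(2) = 2*(26) - 3*(33) = -47; iterating: f(2)=-47, f(3)=-172, f(4)=-203, f(5)=110, f(6)=829, f(7)=1328, f(8)=169, f(9)=-3646, f(10)=-7799, f(11)=-4660, f(12)=14077, f(13)=42134, f(14)=42037, f(15)=-42328, f(16)=-210767, f(17)=-294550, f(18)=43201; answer 43201
Part 2: W1 = 43201; m = 68607; 68607 = 3^4 * 7 * 11^2; sigma = (1 + 3 + 9 + 27 + 81) * (1 + 7) * (1 + 11 + 121) = 121 * 8 * 133 = 128744; answer 128744

128744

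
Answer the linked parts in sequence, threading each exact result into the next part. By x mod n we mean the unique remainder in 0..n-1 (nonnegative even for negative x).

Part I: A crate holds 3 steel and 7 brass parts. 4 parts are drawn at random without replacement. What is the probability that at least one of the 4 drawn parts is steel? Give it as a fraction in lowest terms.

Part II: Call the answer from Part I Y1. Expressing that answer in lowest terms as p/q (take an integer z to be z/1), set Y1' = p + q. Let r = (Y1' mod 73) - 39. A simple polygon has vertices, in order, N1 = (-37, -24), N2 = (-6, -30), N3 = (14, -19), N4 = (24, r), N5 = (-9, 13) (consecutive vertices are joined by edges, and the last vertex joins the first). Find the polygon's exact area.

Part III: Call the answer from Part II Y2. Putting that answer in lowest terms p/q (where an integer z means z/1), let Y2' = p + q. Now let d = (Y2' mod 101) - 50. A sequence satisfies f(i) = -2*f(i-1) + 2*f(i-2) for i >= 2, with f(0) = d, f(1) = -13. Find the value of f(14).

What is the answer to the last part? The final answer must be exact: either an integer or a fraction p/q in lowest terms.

Part I: total draws C(10,4) = 210; complement C(7,4) = 35; favorable 210 - 35 = 175; P = 5/6; answer 5/6
Part II: Y1 = 5/6; threaded value p + q = 11; r = -28; cross terms: (-37*-30 - -6*-24)=966, (-6*-19 - 14*-30)=534, (14*-28 - 24*-19)=64, (24*13 - -9*-28)=60, (-9*-24 - -37*13)=697; twice the area = |2321| = 2321; area = 2321/2; answer 2321/2
Part III: Y2 = 2321/2; threaded value p + q = 2323; d = -50; f(2) = -2*(-13) + 2*(-50) = -74; iterating: f(2)=-74, f(3)=122, f(4)=-392, f(5)=1028, f(6)=-2840, f(7)=7736, f(8)=-21152, f(9)=57776, f(10)=-157856, f(11)=431264, f(12)=-1178240, f(13)=3219008, f(14)=-8794496; answer -8794496

-8794496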